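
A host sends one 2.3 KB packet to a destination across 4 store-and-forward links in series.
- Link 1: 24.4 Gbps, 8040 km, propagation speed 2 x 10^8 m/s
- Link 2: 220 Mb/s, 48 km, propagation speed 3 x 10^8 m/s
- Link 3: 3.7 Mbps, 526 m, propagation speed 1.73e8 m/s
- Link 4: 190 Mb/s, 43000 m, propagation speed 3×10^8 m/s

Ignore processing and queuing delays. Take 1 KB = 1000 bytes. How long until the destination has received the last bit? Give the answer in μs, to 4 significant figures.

L = 18400 bits.
Transmission delays (L/R per hop): 0.754098, 83.6364, 4972.97, 96.8421 μs; sum = 5154.21 μs.
Propagation delays (d/s per hop): 40200, 160, 3.04046, 143.333 μs; sum = 40506.4 μs.
End-to-end = 45660 μs.

45660 μs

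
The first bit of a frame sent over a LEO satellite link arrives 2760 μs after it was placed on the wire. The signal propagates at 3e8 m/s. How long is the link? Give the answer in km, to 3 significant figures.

828 km

d = s × t_prop = 300000000 × 0.00276 = 828 km.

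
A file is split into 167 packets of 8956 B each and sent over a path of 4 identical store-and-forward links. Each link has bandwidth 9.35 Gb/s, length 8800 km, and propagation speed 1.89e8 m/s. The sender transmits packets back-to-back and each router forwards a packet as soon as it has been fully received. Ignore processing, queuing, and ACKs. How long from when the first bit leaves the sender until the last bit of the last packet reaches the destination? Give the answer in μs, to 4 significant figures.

187500 μs

Per-hop transmission t_tx = L/R = 71648/9350000000 = 7.66289 μs.
Per-hop propagation t_prop = 8800000/189000000 = 46560.8 μs.
Pipeline fill: first packet needs 4·t_tx to clear all hops; remaining 166 packets each add one t_tx.
Total = (4+167-1)·t_tx + 4·t_prop = 170·7.66289 + 4·46560.8 = 187500 μs.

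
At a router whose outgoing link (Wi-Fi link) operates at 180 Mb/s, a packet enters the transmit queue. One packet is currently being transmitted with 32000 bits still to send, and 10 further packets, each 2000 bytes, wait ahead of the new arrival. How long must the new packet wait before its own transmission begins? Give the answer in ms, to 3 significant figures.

1.07 ms

Each queued packet: L/R = 16000/180000000 = 0.0888889 ms.
10 queued → 0.888889 ms.
Plus remaining 32000 bits of current packet: 0.177778 ms.
Queuing delay = 1.07 ms.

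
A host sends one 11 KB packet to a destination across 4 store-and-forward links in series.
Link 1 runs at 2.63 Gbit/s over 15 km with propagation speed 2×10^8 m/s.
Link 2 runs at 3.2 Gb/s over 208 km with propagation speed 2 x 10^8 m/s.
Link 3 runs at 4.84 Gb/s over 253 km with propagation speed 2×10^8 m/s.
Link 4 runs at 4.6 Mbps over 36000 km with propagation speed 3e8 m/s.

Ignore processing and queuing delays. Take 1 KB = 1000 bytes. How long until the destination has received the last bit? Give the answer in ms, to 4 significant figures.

141.6 ms

L = 88000 bits.
Transmission delays (L/R per hop): 0.0334601, 0.0275, 0.0181818, 19.1304 ms; sum = 19.2096 ms.
Propagation delays (d/s per hop): 0.075, 1.04, 1.265, 120 ms; sum = 122.38 ms.
End-to-end = 141.6 ms.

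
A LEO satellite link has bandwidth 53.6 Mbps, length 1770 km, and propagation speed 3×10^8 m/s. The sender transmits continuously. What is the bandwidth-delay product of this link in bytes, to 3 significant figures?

39500 bytes

Propagation delay = 1770000 / 300000000 = 0.0059 s.
BDP = R × t_prop = 53600000 × 0.0059 = 316240 bits.
In bytes: 316240/8 = 39500 bytes.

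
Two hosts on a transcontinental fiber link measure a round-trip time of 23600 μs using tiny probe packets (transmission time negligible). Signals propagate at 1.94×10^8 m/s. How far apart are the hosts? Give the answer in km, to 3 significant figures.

One-way propagation = RTT/2 = 11800 μs.
d = s × t = 194000000 × 0.0118 = 2290 km.

2290 km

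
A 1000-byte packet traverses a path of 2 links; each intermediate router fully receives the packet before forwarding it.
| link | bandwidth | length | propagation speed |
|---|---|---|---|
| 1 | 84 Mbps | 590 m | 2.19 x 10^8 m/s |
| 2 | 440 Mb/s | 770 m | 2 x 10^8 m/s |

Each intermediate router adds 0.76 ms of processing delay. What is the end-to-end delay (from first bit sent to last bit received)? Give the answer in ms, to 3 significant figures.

L = 1000 × 8 = 8000 bits.
Transmission delays (L/R per hop): 0.0952381, 0.0181818 ms; sum = 0.11342 ms.
Propagation delays (d/s per hop): 0.00269406, 0.00385 ms; sum = 0.00654406 ms.
Processing at 1 router(s): 1 × 0.76 ms = 0.76 ms.
End-to-end = 0.880 ms.

0.880 ms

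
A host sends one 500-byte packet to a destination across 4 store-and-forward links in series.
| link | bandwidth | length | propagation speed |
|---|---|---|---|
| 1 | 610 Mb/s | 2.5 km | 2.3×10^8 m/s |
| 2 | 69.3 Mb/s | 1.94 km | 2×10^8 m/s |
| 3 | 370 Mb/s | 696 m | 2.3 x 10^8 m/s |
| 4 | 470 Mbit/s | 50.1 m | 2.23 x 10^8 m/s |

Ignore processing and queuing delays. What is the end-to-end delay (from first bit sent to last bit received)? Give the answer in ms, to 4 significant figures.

L = 500 × 8 = 4000 bits.
Transmission delays (L/R per hop): 0.00655738, 0.0577201, 0.0108108, 0.00851064 ms; sum = 0.0835989 ms.
Propagation delays (d/s per hop): 0.0108696, 0.0097, 0.00302609, 0.000224664 ms; sum = 0.0238203 ms.
End-to-end = 0.1074 ms.

0.1074 ms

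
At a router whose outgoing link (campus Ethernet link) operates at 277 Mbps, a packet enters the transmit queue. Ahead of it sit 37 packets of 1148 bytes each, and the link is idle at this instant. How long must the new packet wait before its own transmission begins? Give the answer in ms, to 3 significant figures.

1.23 ms

Each queued packet: L/R = 9184/277000000 = 0.0331552 ms.
37 queued → 1.22674 ms.
Queuing delay = 1.23 ms.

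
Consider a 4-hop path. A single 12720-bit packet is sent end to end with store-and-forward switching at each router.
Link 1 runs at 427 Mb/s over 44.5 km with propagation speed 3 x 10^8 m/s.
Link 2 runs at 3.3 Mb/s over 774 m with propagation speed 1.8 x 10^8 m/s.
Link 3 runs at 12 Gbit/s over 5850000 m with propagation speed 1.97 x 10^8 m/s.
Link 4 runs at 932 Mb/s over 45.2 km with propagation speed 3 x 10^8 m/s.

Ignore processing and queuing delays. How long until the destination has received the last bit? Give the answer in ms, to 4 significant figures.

33.90 ms

Transmission delays (L/R per hop): 0.0297892, 3.85455, 0.00106, 0.0136481 ms; sum = 3.89904 ms.
Propagation delays (d/s per hop): 0.148333, 0.0043, 29.6954, 0.150667 ms; sum = 29.9987 ms.
End-to-end = 33.90 ms.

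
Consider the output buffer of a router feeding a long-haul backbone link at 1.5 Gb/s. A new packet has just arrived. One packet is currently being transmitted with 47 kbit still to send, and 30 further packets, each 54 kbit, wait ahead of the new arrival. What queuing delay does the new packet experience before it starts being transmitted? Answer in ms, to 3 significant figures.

Each queued packet: L/R = 54000/1500000000 = 0.036 ms.
30 queued → 1.08 ms.
Plus remaining 47000 bits of current packet: 0.0313333 ms.
Queuing delay = 1.11 ms.

1.11 ms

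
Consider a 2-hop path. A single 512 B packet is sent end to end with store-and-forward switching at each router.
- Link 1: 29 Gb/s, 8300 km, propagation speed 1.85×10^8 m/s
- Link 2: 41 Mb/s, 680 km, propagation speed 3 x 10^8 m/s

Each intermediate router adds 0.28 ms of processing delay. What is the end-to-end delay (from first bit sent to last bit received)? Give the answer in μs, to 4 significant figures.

47510 μs

L = 512 × 8 = 4096 bits.
Transmission delays (L/R per hop): 0.141241, 99.9024 μs; sum = 100.044 μs.
Propagation delays (d/s per hop): 44864.9, 2266.67 μs; sum = 47131.5 μs.
Processing at 1 router(s): 1 × 0.28 ms = 280 μs.
End-to-end = 47510 μs.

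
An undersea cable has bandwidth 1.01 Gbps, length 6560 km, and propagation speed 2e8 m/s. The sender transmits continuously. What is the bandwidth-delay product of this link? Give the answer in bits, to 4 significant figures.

33130000 bits

Propagation delay = 6560000 / 200000000 = 0.0328 s.
BDP = R × t_prop = 1010000000 × 0.0328 = 33128000 bits.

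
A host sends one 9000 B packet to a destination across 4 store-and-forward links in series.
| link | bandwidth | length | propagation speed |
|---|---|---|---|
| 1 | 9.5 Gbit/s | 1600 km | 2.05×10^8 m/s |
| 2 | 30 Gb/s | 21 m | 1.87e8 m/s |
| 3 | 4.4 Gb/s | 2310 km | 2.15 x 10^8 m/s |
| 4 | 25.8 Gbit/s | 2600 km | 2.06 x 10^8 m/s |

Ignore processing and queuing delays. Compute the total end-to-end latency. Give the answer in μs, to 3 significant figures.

31200 μs

L = 9000 × 8 = 72000 bits.
Transmission delays (L/R per hop): 7.57895, 2.4, 16.3636, 2.7907 μs; sum = 29.1333 μs.
Propagation delays (d/s per hop): 7804.88, 0.112299, 10744.2, 12621.4 μs; sum = 31170.5 μs.
End-to-end = 31200 μs.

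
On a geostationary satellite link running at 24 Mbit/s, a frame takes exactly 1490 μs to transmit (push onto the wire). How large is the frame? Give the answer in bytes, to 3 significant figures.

L = R × t_tx = 24000000 b/s × 0.00149 s = 35760 bits.
In bytes: 35760 / 8 = 4470 bytes.

4470 bytes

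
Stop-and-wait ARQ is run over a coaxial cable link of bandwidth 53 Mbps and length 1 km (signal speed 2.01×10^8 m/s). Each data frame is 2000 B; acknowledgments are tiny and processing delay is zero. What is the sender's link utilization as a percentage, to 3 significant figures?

96.8 %

t_tx = L/R = 16000/53000000 = 0.000301887 s.
t_prop = 1000/2.01e+08 = 4.97512e-06 s; RTT = 9.95025e-06 s.
Cycle = t_tx + RTT = 0.000311837 s.
Utilization = t_tx / cycle = 0.000301887/0.000311837 = 96.8 %.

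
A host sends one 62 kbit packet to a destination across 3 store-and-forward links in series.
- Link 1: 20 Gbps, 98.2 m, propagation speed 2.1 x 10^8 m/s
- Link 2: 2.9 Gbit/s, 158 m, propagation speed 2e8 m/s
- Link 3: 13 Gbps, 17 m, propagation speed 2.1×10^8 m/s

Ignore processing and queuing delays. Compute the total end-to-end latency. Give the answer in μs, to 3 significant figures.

L = 62000 bits.
Transmission delays (L/R per hop): 3.1, 21.3793, 4.76923 μs; sum = 29.2485 μs.
Propagation delays (d/s per hop): 0.467619, 0.79, 0.0809524 μs; sum = 1.33857 μs.
End-to-end = 30.6 μs.

30.6 μs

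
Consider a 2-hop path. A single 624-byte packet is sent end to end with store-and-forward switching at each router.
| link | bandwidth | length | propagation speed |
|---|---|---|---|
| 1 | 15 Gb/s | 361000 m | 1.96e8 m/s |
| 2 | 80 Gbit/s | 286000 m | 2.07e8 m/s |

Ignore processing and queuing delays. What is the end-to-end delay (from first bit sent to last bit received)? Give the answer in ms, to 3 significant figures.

3.22 ms

L = 624 × 8 = 4992 bits.
Transmission delays (L/R per hop): 0.0003328, 6.24e-05 ms; sum = 0.0003952 ms.
Propagation delays (d/s per hop): 1.84184, 1.38164 ms; sum = 3.22348 ms.
End-to-end = 3.22 ms.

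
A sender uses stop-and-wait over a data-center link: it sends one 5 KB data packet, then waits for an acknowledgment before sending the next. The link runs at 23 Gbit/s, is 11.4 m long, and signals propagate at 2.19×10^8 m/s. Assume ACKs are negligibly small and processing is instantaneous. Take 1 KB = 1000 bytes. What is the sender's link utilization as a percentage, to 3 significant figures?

t_tx = L/R = 40000/23000000000 = 1.73913e-06 s.
t_prop = 11.4/219000000 = 5.20548e-08 s; RTT = 1.0411e-07 s.
Cycle = t_tx + RTT = 1.84324e-06 s.
Utilization = t_tx / cycle = 1.73913e-06/1.84324e-06 = 94.4 %.

94.4 %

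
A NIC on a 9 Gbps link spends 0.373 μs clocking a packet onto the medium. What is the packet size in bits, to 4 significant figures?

3357 bits

L = R × t_tx = 9000000000 b/s × 3.73e-07 s = 3357 bits.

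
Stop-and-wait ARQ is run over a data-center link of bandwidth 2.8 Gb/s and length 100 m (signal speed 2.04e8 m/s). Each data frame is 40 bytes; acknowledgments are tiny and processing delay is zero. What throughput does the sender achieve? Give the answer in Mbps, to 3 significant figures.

292 Mbps

t_tx = L/R = 320/2800000000 = 1.14286e-07 s.
t_prop = 100/204000000 = 4.90196e-07 s; RTT = 9.80392e-07 s.
Cycle = t_tx + RTT = 1.09468e-06 s.
Throughput = L / cycle = 320 / 1.09468e-06 = 292 Mbps.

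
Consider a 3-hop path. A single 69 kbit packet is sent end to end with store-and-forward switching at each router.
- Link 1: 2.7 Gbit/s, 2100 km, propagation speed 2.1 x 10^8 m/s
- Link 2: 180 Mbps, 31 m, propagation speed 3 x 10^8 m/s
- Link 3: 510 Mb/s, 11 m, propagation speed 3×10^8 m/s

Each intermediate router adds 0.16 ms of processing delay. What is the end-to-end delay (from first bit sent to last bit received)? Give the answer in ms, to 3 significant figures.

10.9 ms

L = 69000 bits.
Transmission delays (L/R per hop): 0.0255556, 0.383333, 0.135294 ms; sum = 0.544183 ms.
Propagation delays (d/s per hop): 10, 0.000103333, 3.66667e-05 ms; sum = 10.0001 ms.
Processing at 2 router(s): 2 × 0.16 ms = 0.32 ms.
End-to-end = 10.9 ms.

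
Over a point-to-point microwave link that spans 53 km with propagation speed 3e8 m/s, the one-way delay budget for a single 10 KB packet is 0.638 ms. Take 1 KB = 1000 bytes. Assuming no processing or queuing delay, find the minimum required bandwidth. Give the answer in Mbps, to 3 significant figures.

173 Mbps

L = 80000 bits.
Propagation delay = 53000 / 300000000 = 0.176667 ms.
Transmission budget = 0.638 − 0.176667 = 0.461333 ms.
R ≥ L / t_tx = 80000 bits / 0.000461333 s = 173 Mbps.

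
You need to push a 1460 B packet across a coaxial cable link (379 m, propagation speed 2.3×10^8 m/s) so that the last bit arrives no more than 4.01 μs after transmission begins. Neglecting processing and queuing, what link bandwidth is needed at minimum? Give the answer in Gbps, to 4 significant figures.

4.945 Gbps

L = 11680 bits.
Propagation delay = 379 / 2.3e+08 = 1.64783 μs.
Transmission budget = 4.01 − 1.64783 = 2.36217 μs.
R ≥ L / t_tx = 11680 bits / 2.36217e-06 s = 4.945 Gbps.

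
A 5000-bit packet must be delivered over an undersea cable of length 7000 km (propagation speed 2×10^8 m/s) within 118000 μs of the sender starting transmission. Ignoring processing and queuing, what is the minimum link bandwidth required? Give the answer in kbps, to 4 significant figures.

Propagation delay = 7000000 / 200000000 = 35000 μs.
Transmission budget = 118000 − 35000 = 83000 μs.
R ≥ L / t_tx = 5000 bits / 0.083 s = 60.24 kbps.

60.24 kbps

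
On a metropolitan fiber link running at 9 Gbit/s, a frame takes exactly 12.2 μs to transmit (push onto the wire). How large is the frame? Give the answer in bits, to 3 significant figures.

110000 bits

L = R × t_tx = 9000000000 b/s × 1.22e-05 s = 109800 bits.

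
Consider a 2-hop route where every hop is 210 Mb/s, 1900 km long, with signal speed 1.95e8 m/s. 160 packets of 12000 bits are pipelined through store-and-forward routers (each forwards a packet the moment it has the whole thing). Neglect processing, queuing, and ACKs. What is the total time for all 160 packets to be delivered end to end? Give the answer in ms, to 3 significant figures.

28.7 ms

Per-hop transmission t_tx = L/R = 12000/210000000 = 0.0571429 ms.
Per-hop propagation t_prop = 1900000/195000000 = 9.74359 ms.
Pipeline fill: first packet needs 2·t_tx to clear all hops; remaining 159 packets each add one t_tx.
Total = (2+160-1)·t_tx + 2·t_prop = 161·0.0571429 + 2·9.74359 = 28.7 ms.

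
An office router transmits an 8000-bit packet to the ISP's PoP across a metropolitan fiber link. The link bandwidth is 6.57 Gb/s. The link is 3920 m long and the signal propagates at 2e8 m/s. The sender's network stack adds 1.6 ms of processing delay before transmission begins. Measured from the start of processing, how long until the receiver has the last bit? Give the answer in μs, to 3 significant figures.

1620 μs

Transmission delay = L/R = 8000 / 6570000000 = 1.21766 μs.
Propagation delay = d/s = 3920 m / 200000000 m/s = 19.6 μs.
Plus processing delay 1.6 ms = 1600 μs.
Total = 1620 μs.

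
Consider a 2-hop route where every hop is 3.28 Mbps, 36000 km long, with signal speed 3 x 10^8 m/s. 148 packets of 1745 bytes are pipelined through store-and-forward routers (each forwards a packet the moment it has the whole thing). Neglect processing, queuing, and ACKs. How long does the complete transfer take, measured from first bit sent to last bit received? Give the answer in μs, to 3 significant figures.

874000 μs

Per-hop transmission t_tx = L/R = 13960/3280000 = 4256.1 μs.
Per-hop propagation t_prop = 36000000/300000000 = 120000 μs.
Pipeline fill: first packet needs 2·t_tx to clear all hops; remaining 147 packets each add one t_tx.
Total = (2+148-1)·t_tx + 2·t_prop = 149·4256.1 + 2·120000 = 874000 μs.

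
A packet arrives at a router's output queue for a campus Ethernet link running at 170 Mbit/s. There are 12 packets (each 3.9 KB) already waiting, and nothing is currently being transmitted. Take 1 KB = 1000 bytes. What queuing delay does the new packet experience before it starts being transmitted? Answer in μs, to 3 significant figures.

2200 μs

Each queued packet: L/R = 31200/170000000 = 183.529 μs.
12 queued → 2202.35 μs.
Queuing delay = 2200 μs.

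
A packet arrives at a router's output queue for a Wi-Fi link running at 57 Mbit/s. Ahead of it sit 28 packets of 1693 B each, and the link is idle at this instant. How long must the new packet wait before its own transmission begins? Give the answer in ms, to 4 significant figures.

Each queued packet: L/R = 13544/57000000 = 0.237614 ms.
28 queued → 6.65319 ms.
Queuing delay = 6.653 ms.

6.653 ms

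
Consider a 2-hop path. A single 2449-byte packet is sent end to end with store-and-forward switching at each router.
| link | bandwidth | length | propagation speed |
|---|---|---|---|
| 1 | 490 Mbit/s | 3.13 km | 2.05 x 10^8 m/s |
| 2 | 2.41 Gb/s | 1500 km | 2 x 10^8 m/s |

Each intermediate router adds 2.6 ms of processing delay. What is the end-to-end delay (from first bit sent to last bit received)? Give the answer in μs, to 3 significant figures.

L = 2449 × 8 = 19592 bits.
Transmission delays (L/R per hop): 39.9837, 8.12946 μs; sum = 48.1131 μs.
Propagation delays (d/s per hop): 15.2683, 7500 μs; sum = 7515.27 μs.
Processing at 1 router(s): 1 × 2.6 ms = 2600 μs.
End-to-end = 10200 μs.

10200 μs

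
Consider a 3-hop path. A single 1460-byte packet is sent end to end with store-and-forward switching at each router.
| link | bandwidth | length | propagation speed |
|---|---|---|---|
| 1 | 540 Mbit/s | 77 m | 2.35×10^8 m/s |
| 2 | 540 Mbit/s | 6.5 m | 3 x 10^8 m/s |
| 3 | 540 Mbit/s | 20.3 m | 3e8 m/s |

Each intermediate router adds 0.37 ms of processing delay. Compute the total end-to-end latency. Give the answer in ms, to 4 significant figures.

0.8053 ms

L = 1460 × 8 = 11680 bits.
Transmission delay per hop = L/R = 11680/540000000 = 0.0216296 ms; 3 hops → 0.0648889 ms.
Propagation delays (d/s per hop): 0.00032766, 2.16667e-05, 6.76667e-05 ms; sum = 0.000416993 ms.
Processing at 2 router(s): 2 × 0.37 ms = 0.74 ms.
End-to-end = 0.8053 ms.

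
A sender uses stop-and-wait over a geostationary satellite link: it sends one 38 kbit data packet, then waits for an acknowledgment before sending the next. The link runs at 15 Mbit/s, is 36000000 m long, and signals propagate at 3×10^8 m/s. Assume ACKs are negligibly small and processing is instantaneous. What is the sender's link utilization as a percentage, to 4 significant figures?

t_tx = L/R = 38000/15000000 = 0.00253333 s.
t_prop = 36000000/300000000 = 0.12 s; RTT = 0.24 s.
Cycle = t_tx + RTT = 0.242533 s.
Utilization = t_tx / cycle = 0.00253333/0.242533 = 1.045 %.

1.045 %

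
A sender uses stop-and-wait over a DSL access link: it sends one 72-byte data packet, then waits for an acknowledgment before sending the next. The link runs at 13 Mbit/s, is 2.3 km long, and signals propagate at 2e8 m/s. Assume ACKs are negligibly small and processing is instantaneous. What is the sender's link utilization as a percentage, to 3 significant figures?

65.8 %

t_tx = L/R = 576/13000000 = 4.43077e-05 s.
t_prop = 2300/200000000 = 1.15e-05 s; RTT = 2.3e-05 s.
Cycle = t_tx + RTT = 6.73077e-05 s.
Utilization = t_tx / cycle = 4.43077e-05/6.73077e-05 = 65.8 %.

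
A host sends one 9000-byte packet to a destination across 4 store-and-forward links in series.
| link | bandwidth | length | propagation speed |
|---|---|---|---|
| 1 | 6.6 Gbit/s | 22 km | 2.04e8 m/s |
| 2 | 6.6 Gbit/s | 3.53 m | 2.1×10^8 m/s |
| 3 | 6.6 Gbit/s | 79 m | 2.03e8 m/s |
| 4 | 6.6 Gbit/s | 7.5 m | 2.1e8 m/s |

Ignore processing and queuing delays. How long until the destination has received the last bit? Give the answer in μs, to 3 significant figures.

152 μs

L = 9000 × 8 = 72000 bits.
Transmission delay per hop = L/R = 72000/6600000000 = 10.9091 μs; 4 hops → 43.6364 μs.
Propagation delays (d/s per hop): 107.843, 0.0168095, 0.389163, 0.0357143 μs; sum = 108.285 μs.
End-to-end = 152 μs.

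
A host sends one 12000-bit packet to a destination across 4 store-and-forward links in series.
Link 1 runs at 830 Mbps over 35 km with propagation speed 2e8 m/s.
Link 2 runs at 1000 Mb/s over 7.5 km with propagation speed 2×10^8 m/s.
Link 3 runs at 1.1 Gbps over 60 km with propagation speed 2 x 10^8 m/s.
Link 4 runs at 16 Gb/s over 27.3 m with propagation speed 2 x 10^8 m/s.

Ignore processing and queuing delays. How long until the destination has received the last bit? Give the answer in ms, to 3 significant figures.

0.551 ms

Transmission delays (L/R per hop): 0.0144578, 0.012, 0.0109091, 0.00075 ms; sum = 0.0381169 ms.
Propagation delays (d/s per hop): 0.175, 0.0375, 0.3, 0.0001365 ms; sum = 0.512637 ms.
End-to-end = 0.551 ms.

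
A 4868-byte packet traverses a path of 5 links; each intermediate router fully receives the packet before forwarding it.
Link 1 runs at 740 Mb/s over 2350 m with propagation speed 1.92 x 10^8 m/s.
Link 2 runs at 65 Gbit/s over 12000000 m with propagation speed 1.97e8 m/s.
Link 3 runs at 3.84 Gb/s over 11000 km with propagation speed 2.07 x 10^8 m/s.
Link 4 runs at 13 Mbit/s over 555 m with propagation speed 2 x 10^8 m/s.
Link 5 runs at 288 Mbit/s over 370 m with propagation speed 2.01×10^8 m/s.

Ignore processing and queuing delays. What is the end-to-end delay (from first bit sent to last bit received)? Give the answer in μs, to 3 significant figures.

117000 μs

L = 4868 × 8 = 38944 bits.
Transmission delays (L/R per hop): 52.627, 0.599138, 10.1417, 2995.69, 135.222 μs; sum = 3194.28 μs.
Propagation delays (d/s per hop): 12.2396, 60913.7, 53140.1, 2.775, 1.8408 μs; sum = 114071 μs.
End-to-end = 117000 μs.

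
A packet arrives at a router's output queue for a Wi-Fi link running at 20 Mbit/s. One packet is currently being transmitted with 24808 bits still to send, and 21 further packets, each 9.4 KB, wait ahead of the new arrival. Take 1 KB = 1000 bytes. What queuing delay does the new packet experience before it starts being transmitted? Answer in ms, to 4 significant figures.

Each queued packet: L/R = 75200/20000000 = 3.76 ms.
21 queued → 78.96 ms.
Plus remaining 24808 bits of current packet: 1.2404 ms.
Queuing delay = 80.20 ms.

80.20 ms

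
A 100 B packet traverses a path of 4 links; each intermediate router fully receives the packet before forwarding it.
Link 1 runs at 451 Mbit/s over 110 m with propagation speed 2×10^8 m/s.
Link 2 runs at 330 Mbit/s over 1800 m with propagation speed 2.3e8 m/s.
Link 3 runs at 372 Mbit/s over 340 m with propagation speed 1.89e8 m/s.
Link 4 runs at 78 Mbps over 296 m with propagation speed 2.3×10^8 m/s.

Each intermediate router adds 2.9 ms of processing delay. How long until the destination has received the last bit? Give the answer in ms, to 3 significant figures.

L = 100 × 8 = 800 bits.
Transmission delays (L/R per hop): 0.00177384, 0.00242424, 0.00215054, 0.0102564 ms; sum = 0.016605 ms.
Propagation delays (d/s per hop): 0.00055, 0.00782609, 0.00179894, 0.00128696 ms; sum = 0.011462 ms.
Processing at 3 router(s): 3 × 2.9 ms = 8.7 ms.
End-to-end = 8.73 ms.

8.73 ms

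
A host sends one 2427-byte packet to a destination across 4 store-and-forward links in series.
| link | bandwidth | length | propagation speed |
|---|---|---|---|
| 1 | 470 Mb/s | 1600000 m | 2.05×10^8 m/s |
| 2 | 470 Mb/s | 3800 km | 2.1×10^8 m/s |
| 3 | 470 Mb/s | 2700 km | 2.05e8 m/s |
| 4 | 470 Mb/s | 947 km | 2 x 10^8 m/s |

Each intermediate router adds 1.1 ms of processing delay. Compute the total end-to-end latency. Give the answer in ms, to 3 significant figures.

47.3 ms

L = 2427 × 8 = 19416 bits.
Transmission delay per hop = L/R = 19416/470000000 = 0.0413106 ms; 4 hops → 0.165243 ms.
Propagation delays (d/s per hop): 7.80488, 18.0952, 13.1707, 4.735 ms; sum = 43.8058 ms.
Processing at 3 router(s): 3 × 1.1 ms = 3.3 ms.
End-to-end = 47.3 ms.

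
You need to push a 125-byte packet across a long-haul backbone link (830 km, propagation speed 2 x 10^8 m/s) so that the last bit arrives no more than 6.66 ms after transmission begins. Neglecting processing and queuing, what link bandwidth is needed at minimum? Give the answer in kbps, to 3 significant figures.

L = 1000 bits.
Propagation delay = 830000 / 200000000 = 4.15 ms.
Transmission budget = 6.66 − 4.15 = 2.51 ms.
R ≥ L / t_tx = 1000 bits / 0.00251 s = 398 kbps.

398 kbps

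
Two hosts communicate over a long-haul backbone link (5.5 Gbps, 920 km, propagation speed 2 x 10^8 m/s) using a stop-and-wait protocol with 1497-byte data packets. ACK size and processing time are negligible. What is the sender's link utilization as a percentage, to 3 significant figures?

t_tx = L/R = 11976/5500000000 = 2.17745e-06 s.
t_prop = 920000/200000000 = 0.0046 s; RTT = 0.0092 s.
Cycle = t_tx + RTT = 0.00920218 s.
Utilization = t_tx / cycle = 2.17745e-06/0.00920218 = 0.0237 %.

0.0237 %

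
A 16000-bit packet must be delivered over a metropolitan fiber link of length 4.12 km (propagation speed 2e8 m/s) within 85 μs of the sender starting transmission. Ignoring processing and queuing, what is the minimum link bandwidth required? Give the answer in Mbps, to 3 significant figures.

Propagation delay = 4120 / 200000000 = 20.6 μs.
Transmission budget = 85 − 20.6 = 64.4 μs.
R ≥ L / t_tx = 16000 bits / 6.44e-05 s = 248 Mbps.

248 Mbps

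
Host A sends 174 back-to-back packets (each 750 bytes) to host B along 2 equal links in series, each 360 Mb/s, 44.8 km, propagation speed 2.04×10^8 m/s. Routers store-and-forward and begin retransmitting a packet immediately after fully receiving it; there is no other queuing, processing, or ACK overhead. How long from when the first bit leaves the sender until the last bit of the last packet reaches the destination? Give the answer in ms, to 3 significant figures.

3.36 ms

Per-hop transmission t_tx = L/R = 6000/360000000 = 0.0166667 ms.
Per-hop propagation t_prop = 44800/204000000 = 0.219608 ms.
Pipeline fill: first packet needs 2·t_tx to clear all hops; remaining 173 packets each add one t_tx.
Total = (2+174-1)·t_tx + 2·t_prop = 175·0.0166667 + 2·0.219608 = 3.36 ms.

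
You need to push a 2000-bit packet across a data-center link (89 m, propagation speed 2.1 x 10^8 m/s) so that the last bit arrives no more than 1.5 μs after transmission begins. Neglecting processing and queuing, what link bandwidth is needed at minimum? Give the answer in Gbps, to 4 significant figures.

1.858 Gbps

Propagation delay = 89 / 210000000 = 0.42381 μs.
Transmission budget = 1.5 − 0.42381 = 1.07619 μs.
R ≥ L / t_tx = 2000 bits / 1.07619e-06 s = 1.858 Gbps.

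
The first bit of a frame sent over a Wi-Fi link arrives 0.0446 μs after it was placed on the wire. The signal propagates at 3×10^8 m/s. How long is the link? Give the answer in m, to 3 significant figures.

d = s × t_prop = 300000000 × 4.46e-08 = 13.4 m.

13.4 m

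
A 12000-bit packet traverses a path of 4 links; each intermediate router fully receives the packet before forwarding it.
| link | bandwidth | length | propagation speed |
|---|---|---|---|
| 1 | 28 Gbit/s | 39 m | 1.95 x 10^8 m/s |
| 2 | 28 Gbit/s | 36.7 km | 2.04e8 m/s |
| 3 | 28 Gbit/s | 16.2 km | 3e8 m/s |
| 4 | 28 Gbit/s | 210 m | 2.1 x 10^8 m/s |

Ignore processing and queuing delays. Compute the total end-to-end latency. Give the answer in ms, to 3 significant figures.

Transmission delay per hop = L/R = 12000/28000000000 = 0.000428571 ms; 4 hops → 0.00171429 ms.
Propagation delays (d/s per hop): 0.0002, 0.179902, 0.054, 0.001 ms; sum = 0.235102 ms.
End-to-end = 0.237 ms.

0.237 ms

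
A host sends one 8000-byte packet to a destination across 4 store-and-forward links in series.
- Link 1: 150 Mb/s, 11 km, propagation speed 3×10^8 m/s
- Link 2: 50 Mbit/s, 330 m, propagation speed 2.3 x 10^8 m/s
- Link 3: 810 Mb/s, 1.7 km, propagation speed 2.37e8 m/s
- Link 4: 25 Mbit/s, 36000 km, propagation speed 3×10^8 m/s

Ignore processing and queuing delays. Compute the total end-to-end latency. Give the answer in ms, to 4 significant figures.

L = 8000 × 8 = 64000 bits.
Transmission delays (L/R per hop): 0.426667, 1.28, 0.0790123, 2.56 ms; sum = 4.34568 ms.
Propagation delays (d/s per hop): 0.0366667, 0.00143478, 0.007173, 120 ms; sum = 120.045 ms.
End-to-end = 124.4 ms.

124.4 ms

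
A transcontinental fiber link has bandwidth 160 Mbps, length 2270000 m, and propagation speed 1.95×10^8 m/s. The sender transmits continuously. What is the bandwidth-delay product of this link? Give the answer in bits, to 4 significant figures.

Propagation delay = 2270000 / 195000000 = 0.011641 s.
BDP = R × t_prop = 160000000 × 0.011641 = 1862560 bits.

1863000 bits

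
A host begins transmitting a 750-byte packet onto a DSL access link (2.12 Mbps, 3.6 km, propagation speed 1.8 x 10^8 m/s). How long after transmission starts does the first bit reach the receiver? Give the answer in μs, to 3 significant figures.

First bit experiences only propagation delay: d/s = 3600/180000000 = 20.0 μs.

20.0 μs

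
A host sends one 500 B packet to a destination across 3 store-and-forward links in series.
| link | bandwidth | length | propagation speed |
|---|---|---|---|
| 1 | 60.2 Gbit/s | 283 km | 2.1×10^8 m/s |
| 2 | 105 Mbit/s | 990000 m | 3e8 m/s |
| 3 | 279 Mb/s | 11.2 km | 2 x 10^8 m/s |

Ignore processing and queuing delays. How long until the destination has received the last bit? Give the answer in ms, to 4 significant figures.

L = 500 × 8 = 4000 bits.
Transmission delays (L/R per hop): 6.64452e-05, 0.0380952, 0.0143369 ms; sum = 0.0524986 ms.
Propagation delays (d/s per hop): 1.34762, 3.3, 0.056 ms; sum = 4.70362 ms.
End-to-end = 4.756 ms.

4.756 ms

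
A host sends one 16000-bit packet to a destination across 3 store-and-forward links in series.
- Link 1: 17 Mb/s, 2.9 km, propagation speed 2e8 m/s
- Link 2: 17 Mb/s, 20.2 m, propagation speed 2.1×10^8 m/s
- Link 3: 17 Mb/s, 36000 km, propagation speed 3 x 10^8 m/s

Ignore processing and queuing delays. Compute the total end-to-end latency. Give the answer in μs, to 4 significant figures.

122800 μs

Transmission delay per hop = L/R = 16000/17000000 = 941.176 μs; 3 hops → 2823.53 μs.
Propagation delays (d/s per hop): 14.5, 0.0961905, 120000 μs; sum = 120015 μs.
End-to-end = 122800 μs.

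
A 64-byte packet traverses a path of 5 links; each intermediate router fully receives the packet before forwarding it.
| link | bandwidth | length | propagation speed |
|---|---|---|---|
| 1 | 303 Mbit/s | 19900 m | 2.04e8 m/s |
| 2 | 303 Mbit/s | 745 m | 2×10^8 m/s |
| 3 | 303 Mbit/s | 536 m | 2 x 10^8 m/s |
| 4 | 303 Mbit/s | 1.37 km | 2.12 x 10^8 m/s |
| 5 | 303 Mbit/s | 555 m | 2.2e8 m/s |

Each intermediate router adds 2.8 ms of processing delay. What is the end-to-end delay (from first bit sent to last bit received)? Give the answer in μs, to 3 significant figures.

11300 μs

L = 64 × 8 = 512 bits.
Transmission delay per hop = L/R = 512/303000000 = 1.68977 μs; 5 hops → 8.44884 μs.
Propagation delays (d/s per hop): 97.549, 3.725, 2.68, 6.46226, 2.52273 μs; sum = 112.939 μs.
Processing at 4 router(s): 4 × 2.8 ms = 11200 μs.
End-to-end = 11300 μs.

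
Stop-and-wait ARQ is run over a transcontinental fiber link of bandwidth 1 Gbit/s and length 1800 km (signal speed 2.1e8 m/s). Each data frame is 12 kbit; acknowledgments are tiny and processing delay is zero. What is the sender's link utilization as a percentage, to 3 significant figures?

t_tx = L/R = 12000/1000000000 = 1.2e-05 s.
t_prop = 1800000/210000000 = 0.00857143 s; RTT = 0.0171429 s.
Cycle = t_tx + RTT = 0.0171549 s.
Utilization = t_tx / cycle = 1.2e-05/0.0171549 = 0.0700 %.

0.0700 %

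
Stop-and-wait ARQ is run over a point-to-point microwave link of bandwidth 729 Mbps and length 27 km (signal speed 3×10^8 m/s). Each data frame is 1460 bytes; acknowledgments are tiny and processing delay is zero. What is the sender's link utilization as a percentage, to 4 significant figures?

8.174 %

t_tx = L/R = 11680/729000000 = 1.60219e-05 s.
t_prop = 27000/300000000 = 9e-05 s; RTT = 0.00018 s.
Cycle = t_tx + RTT = 0.000196022 s.
Utilization = t_tx / cycle = 1.60219e-05/0.000196022 = 8.174 %.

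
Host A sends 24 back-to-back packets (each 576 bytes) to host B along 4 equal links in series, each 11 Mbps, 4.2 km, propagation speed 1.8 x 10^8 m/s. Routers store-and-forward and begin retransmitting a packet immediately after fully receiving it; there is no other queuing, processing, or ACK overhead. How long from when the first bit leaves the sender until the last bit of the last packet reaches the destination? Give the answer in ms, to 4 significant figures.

Per-hop transmission t_tx = L/R = 4608/11000000 = 0.418909 ms.
Per-hop propagation t_prop = 4200/180000000 = 0.0233333 ms.
Pipeline fill: first packet needs 4·t_tx to clear all hops; remaining 23 packets each add one t_tx.
Total = (4+24-1)·t_tx + 4·t_prop = 27·0.418909 + 4·0.0233333 = 11.40 ms.

11.40 ms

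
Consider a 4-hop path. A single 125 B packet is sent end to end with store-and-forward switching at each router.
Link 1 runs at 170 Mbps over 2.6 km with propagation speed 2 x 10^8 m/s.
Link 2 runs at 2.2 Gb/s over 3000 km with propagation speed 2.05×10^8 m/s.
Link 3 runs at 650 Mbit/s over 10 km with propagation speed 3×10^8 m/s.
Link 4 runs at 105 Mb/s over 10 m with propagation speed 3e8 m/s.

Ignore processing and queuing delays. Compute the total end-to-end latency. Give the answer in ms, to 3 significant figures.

14.7 ms

L = 125 × 8 = 1000 bits.
Transmission delays (L/R per hop): 0.00588235, 0.000454545, 0.00153846, 0.00952381 ms; sum = 0.0173992 ms.
Propagation delays (d/s per hop): 0.013, 14.6341, 0.0333333, 3.33333e-05 ms; sum = 14.6805 ms.
End-to-end = 14.7 ms.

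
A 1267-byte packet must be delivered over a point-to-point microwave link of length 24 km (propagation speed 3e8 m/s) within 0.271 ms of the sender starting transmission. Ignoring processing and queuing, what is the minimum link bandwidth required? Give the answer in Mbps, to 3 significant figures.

L = 10136 bits.
Propagation delay = 24000 / 300000000 = 0.08 ms.
Transmission budget = 0.271 − 0.08 = 0.191 ms.
R ≥ L / t_tx = 10136 bits / 0.000191 s = 53.1 Mbps.

53.1 Mbps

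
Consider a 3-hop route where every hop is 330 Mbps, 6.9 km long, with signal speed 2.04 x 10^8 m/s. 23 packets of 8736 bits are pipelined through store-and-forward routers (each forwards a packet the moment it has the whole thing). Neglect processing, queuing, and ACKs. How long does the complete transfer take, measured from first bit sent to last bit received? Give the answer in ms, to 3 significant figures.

0.763 ms

Per-hop transmission t_tx = L/R = 8736/330000000 = 0.0264727 ms.
Per-hop propagation t_prop = 6900/204000000 = 0.0338235 ms.
Pipeline fill: first packet needs 3·t_tx to clear all hops; remaining 22 packets each add one t_tx.
Total = (3+23-1)·t_tx + 3·t_prop = 25·0.0264727 + 3·0.0338235 = 0.763 ms.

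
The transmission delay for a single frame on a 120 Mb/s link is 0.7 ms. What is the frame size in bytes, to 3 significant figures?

10500 bytes

L = R × t_tx = 120000000 b/s × 0.0007 s = 84000 bits.
In bytes: 84000 / 8 = 10500 bytes.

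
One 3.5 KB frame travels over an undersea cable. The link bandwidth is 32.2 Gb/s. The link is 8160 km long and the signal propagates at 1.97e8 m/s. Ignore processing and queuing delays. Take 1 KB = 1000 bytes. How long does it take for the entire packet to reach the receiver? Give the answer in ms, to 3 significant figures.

L = 28000 bits.
Transmission delay = L/R = 28000 / 3.22e+10 = 0.000869565 ms.
Propagation delay = d/s = 8160000 m / 197000000 m/s = 41.4213 ms.
Total = 41.4 ms.

41.4 ms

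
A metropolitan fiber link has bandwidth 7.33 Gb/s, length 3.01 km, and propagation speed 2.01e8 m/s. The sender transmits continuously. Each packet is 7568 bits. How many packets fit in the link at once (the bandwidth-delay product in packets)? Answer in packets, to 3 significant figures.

Propagation delay = 3010 / 2.01e+08 = 1.49751e-05 s.
BDP = R × t_prop = 7330000000 × 1.49751e-05 = 109768 bits.
In packets of 7568 bits: 14.5 packets.

14.5 packets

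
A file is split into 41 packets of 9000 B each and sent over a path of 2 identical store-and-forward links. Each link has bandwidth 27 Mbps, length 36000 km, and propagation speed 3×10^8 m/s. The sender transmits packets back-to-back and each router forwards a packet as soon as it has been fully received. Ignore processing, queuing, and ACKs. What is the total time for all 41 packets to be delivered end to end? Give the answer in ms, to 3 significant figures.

Per-hop transmission t_tx = L/R = 72000/27000000 = 2.66667 ms.
Per-hop propagation t_prop = 36000000/300000000 = 120 ms.
Pipeline fill: first packet needs 2·t_tx to clear all hops; remaining 40 packets each add one t_tx.
Total = (2+41-1)·t_tx + 2·t_prop = 42·2.66667 + 2·120 = 352 ms.

352 ms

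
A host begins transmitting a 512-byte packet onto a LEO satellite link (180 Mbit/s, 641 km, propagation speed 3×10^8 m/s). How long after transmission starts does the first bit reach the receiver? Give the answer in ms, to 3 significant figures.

First bit experiences only propagation delay: d/s = 641000/300000000 = 2.14 ms.

2.14 ms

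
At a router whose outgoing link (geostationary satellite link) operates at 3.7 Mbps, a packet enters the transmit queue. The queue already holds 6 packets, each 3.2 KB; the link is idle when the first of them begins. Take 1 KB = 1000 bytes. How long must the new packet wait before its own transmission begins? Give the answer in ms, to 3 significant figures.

Each queued packet: L/R = 25600/3700000 = 6.91892 ms.
6 queued → 41.5135 ms.
Queuing delay = 41.5 ms.

41.5 ms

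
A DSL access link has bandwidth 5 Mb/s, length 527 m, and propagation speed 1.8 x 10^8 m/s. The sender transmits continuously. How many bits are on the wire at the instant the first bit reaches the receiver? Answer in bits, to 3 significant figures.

Propagation delay = 527 / 180000000 = 2.92778e-06 s.
BDP = R × t_prop = 5000000 × 2.92778e-06 = 14.6389 bits.

14.6 bits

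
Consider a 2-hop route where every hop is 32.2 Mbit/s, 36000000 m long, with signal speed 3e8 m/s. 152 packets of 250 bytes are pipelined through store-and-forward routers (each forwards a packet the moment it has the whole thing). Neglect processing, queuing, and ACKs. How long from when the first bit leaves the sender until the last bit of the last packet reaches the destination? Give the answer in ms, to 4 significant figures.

249.5 ms

Per-hop transmission t_tx = L/R = 2000/3.22e+07 = 0.0621118 ms.
Per-hop propagation t_prop = 36000000/300000000 = 120 ms.
Pipeline fill: first packet needs 2·t_tx to clear all hops; remaining 151 packets each add one t_tx.
Total = (2+152-1)·t_tx + 2·t_prop = 153·0.0621118 + 2·120 = 249.5 ms.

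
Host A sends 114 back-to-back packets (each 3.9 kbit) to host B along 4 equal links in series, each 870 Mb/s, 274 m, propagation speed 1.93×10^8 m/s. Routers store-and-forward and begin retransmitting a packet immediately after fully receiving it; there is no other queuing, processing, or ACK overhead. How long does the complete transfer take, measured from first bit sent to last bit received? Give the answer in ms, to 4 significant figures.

Per-hop transmission t_tx = L/R = 3900/870000000 = 0.00448276 ms.
Per-hop propagation t_prop = 274/193000000 = 0.00141969 ms.
Pipeline fill: first packet needs 4·t_tx to clear all hops; remaining 113 packets each add one t_tx.
Total = (4+114-1)·t_tx + 4·t_prop = 117·0.00448276 + 4·0.00141969 = 0.5302 ms.

0.5302 ms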